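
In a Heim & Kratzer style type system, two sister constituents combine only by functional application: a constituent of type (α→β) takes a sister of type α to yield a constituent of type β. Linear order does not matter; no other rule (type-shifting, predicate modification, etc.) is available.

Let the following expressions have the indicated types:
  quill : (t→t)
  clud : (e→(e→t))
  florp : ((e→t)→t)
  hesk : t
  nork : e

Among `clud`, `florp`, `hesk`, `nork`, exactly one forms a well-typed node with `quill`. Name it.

hesk

clud : (e→(e→t)) — no; quill wants t, and clud wants e.
florp : ((e→t)→t) — no; quill wants t, and florp wants (e→t).
hesk — combines: quill : (t→t) takes hesk : t as argument, giving t.
nork : e — no; quill wants t, and nork wants nothing (atomic).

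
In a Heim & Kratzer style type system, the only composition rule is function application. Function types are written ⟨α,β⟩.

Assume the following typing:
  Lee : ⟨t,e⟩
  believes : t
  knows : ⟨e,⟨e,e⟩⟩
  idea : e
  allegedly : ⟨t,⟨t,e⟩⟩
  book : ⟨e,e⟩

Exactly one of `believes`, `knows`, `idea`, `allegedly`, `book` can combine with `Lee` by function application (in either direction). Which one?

believes — combines: Lee : ⟨t,e⟩ takes believes : t as argument, giving e.
knows : ⟨e,⟨e,e⟩⟩ — neither side's domain matches the other.
idea : e — neither side's domain matches the other.
allegedly : ⟨t,⟨t,e⟩⟩ — neither side's domain matches the other.
book : ⟨e,e⟩ — neither side's domain matches the other.

believes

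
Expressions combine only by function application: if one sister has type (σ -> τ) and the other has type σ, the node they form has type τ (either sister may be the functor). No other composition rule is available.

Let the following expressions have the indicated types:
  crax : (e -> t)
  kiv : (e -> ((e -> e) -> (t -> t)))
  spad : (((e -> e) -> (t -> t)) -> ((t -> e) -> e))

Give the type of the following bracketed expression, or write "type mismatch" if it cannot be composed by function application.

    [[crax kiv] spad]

type mismatch

[crax kiv]: (e -> t) and (e -> ((e -> e) -> (t -> t))) cannot combine by function application — type clash.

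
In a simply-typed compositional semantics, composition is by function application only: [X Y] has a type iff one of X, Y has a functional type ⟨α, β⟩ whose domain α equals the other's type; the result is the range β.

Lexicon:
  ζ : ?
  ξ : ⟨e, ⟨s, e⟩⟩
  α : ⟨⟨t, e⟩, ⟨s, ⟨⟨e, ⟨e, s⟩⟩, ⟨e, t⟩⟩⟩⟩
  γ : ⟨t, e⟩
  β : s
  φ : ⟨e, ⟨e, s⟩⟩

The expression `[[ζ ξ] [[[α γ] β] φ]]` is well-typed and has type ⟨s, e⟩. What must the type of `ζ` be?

For [[ζ ξ] [[[α γ] β] φ]] to have type ⟨s, e⟩ with [[[α γ] β] φ] of type ⟨e, t⟩, [ζ ξ] must be the function: [ζ ξ] : ⟨⟨e, t⟩, ⟨s, e⟩⟩.
For [ζ ξ] to have type ⟨⟨e, t⟩, ⟨s, e⟩⟩ with ξ of type ⟨e, ⟨s, e⟩⟩, ζ must be the function: ζ : ⟨⟨e, ⟨s, e⟩⟩, ⟨⟨e, t⟩, ⟨s, e⟩⟩⟩.

⟨⟨e, ⟨s, e⟩⟩, ⟨⟨e, t⟩, ⟨s, e⟩⟩⟩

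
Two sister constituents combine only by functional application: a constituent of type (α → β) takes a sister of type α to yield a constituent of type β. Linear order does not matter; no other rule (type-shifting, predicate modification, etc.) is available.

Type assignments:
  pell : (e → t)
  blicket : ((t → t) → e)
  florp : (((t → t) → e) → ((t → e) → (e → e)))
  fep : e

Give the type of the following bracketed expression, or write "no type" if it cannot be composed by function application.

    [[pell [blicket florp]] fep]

no type

[blicket florp] — florp of type (((t → t) → e) → ((t → e) → (e → e))) combines with blicket of type ((t → t) → e): type ((t → e) → (e → e)).
At [pell [blicket florp]]: neither (e → t) nor ((t → e) → (e → e)) can take the other as argument; the node is ill-typed.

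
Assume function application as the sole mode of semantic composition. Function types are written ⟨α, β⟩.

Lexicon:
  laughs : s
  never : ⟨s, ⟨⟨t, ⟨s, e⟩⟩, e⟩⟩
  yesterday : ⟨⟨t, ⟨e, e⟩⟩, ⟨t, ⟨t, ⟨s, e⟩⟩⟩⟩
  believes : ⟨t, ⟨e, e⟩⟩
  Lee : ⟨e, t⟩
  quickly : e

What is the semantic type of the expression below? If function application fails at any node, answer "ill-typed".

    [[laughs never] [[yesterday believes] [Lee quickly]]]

[laughs never]: never is ⟨s, ⟨⟨t, ⟨s, e⟩⟩, e⟩⟩, laughs is s; result ⟨⟨t, ⟨s, e⟩⟩, e⟩.
[yesterday believes]: yesterday is ⟨⟨t, ⟨e, e⟩⟩, ⟨t, ⟨t, ⟨s, e⟩⟩⟩⟩, believes is ⟨t, ⟨e, e⟩⟩; result ⟨t, ⟨t, ⟨s, e⟩⟩⟩.
[Lee quickly]: Lee is ⟨e, t⟩, quickly is e; result t.
[[yesterday believes] [Lee quickly]]: [yesterday believes] is ⟨t, ⟨t, ⟨s, e⟩⟩⟩, [Lee quickly] is t; result ⟨t, ⟨s, e⟩⟩.
[[laughs never] [[yesterday believes] [Lee quickly]]]: [laughs never] is ⟨⟨t, ⟨s, e⟩⟩, e⟩, [[yesterday believes] [Lee quickly]] is ⟨t, ⟨s, e⟩⟩; result e.

e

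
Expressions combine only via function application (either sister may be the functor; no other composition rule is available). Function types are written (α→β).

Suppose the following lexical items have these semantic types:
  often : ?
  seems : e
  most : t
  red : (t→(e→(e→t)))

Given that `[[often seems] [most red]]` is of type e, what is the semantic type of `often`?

(e→((e→(e→t))→e))

[[often seems] [most red]] must have type e. The sister [most red] has type (e→(e→t)); that is not a function onto e, so [often seems] must be the functor, of type ((e→(e→t))→e).
[often seems] must have type ((e→(e→t))→e). The sister seems has type e; that is not a function onto ((e→(e→t))→e), so often must be the functor, of type (e→((e→(e→t))→e)).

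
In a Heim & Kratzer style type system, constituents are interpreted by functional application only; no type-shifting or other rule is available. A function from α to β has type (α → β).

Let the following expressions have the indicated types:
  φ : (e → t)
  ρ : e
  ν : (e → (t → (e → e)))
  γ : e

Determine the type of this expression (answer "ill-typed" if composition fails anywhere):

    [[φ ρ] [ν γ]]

[φ ρ]: functor φ : (e → t), argument ρ : e; result t.
[ν γ]: functor ν : (e → (t → (e → e))), argument γ : e; result (t → (e → e)).
[[φ ρ] [ν γ]]: functor [ν γ] : (t → (e → e)), argument [φ ρ] : t; result (e → e).

(e → e)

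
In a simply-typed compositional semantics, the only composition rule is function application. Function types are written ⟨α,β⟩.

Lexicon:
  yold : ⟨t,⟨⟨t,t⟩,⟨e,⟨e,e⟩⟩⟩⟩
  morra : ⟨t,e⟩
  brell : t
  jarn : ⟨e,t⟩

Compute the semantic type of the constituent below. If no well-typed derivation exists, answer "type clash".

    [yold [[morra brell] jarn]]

At [morra brell], morra : ⟨t,e⟩ takes brell : t, giving e.
At [[morra brell] jarn], jarn : ⟨e,t⟩ takes [morra brell] : e, giving t.
At [yold [[morra brell] jarn]], yold : ⟨t,⟨⟨t,t⟩,⟨e,⟨e,e⟩⟩⟩⟩ takes [[morra brell] jarn] : t, giving ⟨⟨t,t⟩,⟨e,⟨e,e⟩⟩⟩.

⟨⟨t,t⟩,⟨e,⟨e,e⟩⟩⟩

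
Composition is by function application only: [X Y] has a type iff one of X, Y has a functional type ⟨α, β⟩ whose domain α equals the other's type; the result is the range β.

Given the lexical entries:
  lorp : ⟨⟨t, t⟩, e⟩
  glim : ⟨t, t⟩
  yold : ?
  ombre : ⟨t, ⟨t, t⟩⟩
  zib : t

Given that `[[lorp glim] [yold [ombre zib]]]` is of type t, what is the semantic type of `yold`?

[[lorp glim] [yold [ombre zib]]] must have type t. The sister [lorp glim] has type e; that is not a function onto t, so [yold [ombre zib]] must be the functor, of type ⟨e, t⟩.
[yold [ombre zib]] must have type ⟨e, t⟩. The sister [ombre zib] has type ⟨t, t⟩; that is not a function onto ⟨e, t⟩, so yold must be the functor, of type ⟨⟨t, t⟩, ⟨e, t⟩⟩.

⟨⟨t, t⟩, ⟨e, t⟩⟩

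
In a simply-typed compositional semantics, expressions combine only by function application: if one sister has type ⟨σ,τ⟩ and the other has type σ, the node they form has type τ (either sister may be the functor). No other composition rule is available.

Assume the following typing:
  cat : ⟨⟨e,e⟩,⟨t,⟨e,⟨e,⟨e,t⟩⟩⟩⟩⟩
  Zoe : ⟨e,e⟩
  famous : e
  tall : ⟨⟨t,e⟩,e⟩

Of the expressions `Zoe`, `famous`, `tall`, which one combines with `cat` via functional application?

Zoe

Zoe — combines: cat : ⟨⟨e,e⟩,⟨t,⟨e,⟨e,⟨e,t⟩⟩⟩⟩⟩ takes Zoe : ⟨e,e⟩ as argument, giving ⟨t,⟨e,⟨e,⟨e,t⟩⟩⟩⟩.
famous : e — does not combine with cat.
tall : ⟨⟨t,e⟩,e⟩ — does not combine with cat.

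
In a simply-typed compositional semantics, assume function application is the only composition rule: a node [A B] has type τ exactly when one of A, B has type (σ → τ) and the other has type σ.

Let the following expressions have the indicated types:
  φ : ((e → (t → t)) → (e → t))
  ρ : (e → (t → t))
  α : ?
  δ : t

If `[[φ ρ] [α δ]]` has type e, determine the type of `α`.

(t → ((e → t) → e))

[[φ ρ] [α δ]] is required to be e. [φ ρ] : (e → t) cannot yield e as functor, so [α δ] : ((e → t) → e).
[α δ] is required to be ((e → t) → e). δ : t cannot yield ((e → t) → e) as functor, so α : (t → ((e → t) → e)).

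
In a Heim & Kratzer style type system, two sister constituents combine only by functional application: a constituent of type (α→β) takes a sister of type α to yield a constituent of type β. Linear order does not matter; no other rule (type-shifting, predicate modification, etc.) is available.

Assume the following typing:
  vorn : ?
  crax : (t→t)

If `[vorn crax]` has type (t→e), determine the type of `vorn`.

((t→t)→(t→e))

[vorn crax] is required to be (t→e). crax : (t→t) cannot yield (t→e) as functor, so vorn : ((t→t)→(t→e)).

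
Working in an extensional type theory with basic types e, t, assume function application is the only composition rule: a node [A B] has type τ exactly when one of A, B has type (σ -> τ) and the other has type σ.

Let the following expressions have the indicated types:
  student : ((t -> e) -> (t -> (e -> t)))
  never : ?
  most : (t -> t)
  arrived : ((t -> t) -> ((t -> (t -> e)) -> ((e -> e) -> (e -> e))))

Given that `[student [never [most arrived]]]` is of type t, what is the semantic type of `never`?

[student [never [most arrived]]] must have type t. The sister student has type ((t -> e) -> (t -> (e -> t))); that is not a function onto t, so [never [most arrived]] must be the functor, of type (((t -> e) -> (t -> (e -> t))) -> t).
[never [most arrived]] must have type (((t -> e) -> (t -> (e -> t))) -> t). The sister [most arrived] has type ((t -> (t -> e)) -> ((e -> e) -> (e -> e))); that is not a function onto (((t -> e) -> (t -> (e -> t))) -> t), so never must be the functor, of type (((t -> (t -> e)) -> ((e -> e) -> (e -> e))) -> (((t -> e) -> (t -> (e -> t))) -> t)).

(((t -> (t -> e)) -> ((e -> e) -> (e -> e))) -> (((t -> e) -> (t -> (e -> t))) -> t))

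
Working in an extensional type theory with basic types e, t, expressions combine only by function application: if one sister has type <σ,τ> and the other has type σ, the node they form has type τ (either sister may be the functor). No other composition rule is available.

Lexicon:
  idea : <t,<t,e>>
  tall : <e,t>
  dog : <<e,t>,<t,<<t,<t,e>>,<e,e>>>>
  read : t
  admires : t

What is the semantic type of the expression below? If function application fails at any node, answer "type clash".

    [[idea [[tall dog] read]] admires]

At [tall dog], dog : <<e,t>,<t,<<t,<t,e>>,<e,e>>>> takes tall : <e,t>, giving <t,<<t,<t,e>>,<e,e>>>.
At [[tall dog] read], [tall dog] : <t,<<t,<t,e>>,<e,e>>> takes read : t, giving <<t,<t,e>>,<e,e>>.
At [idea [[tall dog] read]], [[tall dog] read] : <<t,<t,e>>,<e,e>> takes idea : <t,<t,e>>, giving <e,e>.
At [[idea [[tall dog] read]] admires]: neither <e,e> nor t can take the other as argument; the node is ill-typed.

type clash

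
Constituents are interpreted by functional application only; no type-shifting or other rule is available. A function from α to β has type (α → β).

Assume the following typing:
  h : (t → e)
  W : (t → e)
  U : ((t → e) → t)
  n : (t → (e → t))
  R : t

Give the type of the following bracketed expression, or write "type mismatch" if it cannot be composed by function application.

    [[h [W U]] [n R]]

At [W U], U : ((t → e) → t) takes W : (t → e), giving t.
At [h [W U]], h : (t → e) takes [W U] : t, giving e.
At [n R], n : (t → (e → t)) takes R : t, giving (e → t).
At [[h [W U]] [n R]], [n R] : (e → t) takes [h [W U]] : e, giving t.

t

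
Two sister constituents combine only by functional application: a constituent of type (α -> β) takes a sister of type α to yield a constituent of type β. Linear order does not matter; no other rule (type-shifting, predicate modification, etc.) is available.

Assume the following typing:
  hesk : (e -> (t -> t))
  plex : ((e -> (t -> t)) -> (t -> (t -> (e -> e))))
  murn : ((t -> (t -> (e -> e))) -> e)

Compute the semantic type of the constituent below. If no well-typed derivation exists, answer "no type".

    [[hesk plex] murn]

[hesk plex]: functor plex : ((e -> (t -> t)) -> (t -> (t -> (e -> e)))), argument hesk : (e -> (t -> t)); result (t -> (t -> (e -> e))).
[[hesk plex] murn]: functor murn : ((t -> (t -> (e -> e))) -> e), argument [hesk plex] : (t -> (t -> (e -> e))); result e.

e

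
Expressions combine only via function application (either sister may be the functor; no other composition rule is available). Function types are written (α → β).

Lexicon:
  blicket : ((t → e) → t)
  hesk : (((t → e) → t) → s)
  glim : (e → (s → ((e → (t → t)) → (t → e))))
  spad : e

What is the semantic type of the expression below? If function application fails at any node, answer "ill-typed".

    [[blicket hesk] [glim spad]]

((e → (t → t)) → (t → e))

[blicket hesk]: functor hesk : (((t → e) → t) → s), argument blicket : ((t → e) → t); result s.
[glim spad]: functor glim : (e → (s → ((e → (t → t)) → (t → e)))), argument spad : e; result (s → ((e → (t → t)) → (t → e))).
[[blicket hesk] [glim spad]]: functor [glim spad] : (s → ((e → (t → t)) → (t → e))), argument [blicket hesk] : s; result ((e → (t → t)) → (t → e)).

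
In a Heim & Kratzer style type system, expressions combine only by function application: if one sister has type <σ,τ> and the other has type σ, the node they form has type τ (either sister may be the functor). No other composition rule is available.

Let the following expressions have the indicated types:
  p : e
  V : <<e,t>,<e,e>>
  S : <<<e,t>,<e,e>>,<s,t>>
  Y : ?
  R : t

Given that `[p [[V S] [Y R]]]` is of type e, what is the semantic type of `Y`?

<t,<<s,t>,<e,e>>>

At [p [[V S] [Y R]]] (required: e): p is e, which is not a function with range e; hence [[V S] [Y R]] is the functor — type <e,e>.
At [[V S] [Y R]] (required: <e,e>): [V S] is <s,t>, which is not a function with range <e,e>; hence [Y R] is the functor — type <<s,t>,<e,e>>.
At [Y R] (required: <<s,t>,<e,e>>): R is t, which is not a function with range <<s,t>,<e,e>>; hence Y is the functor — type <t,<<s,t>,<e,e>>>.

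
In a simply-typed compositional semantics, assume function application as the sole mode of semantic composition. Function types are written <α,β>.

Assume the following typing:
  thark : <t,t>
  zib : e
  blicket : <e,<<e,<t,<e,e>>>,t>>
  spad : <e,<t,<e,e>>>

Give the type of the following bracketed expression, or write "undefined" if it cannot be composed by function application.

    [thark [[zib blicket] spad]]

[zib blicket] — blicket of type <e,<<e,<t,<e,e>>>,t>> combines with zib of type e: type <<e,<t,<e,e>>>,t>.
[[zib blicket] spad] — [zib blicket] of type <<e,<t,<e,e>>>,t> combines with spad of type <e,<t,<e,e>>>: type t.
[thark [[zib blicket] spad]] — thark of type <t,t> combines with [[zib blicket] spad] of type t: type t.

t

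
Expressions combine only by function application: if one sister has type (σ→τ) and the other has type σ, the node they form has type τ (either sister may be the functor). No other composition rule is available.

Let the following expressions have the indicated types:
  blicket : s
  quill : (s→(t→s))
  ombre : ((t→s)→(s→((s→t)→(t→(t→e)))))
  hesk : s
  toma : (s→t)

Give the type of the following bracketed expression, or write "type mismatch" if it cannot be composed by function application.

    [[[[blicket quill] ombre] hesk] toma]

(t→(t→e))

[blicket quill]: (s→(t→s)) applied to s yields (t→s).
[[blicket quill] ombre]: ((t→s)→(s→((s→t)→(t→(t→e))))) applied to (t→s) yields (s→((s→t)→(t→(t→e)))).
[[[blicket quill] ombre] hesk]: (s→((s→t)→(t→(t→e)))) applied to s yields ((s→t)→(t→(t→e))).
[[[[blicket quill] ombre] hesk] toma]: ((s→t)→(t→(t→e))) applied to (s→t) yields (t→(t→e)).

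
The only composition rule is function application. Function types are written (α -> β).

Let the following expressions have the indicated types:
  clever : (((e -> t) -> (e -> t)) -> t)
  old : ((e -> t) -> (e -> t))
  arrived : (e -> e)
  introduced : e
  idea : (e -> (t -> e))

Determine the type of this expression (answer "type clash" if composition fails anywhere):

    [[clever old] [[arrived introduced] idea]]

[clever old]: clever is (((e -> t) -> (e -> t)) -> t), old is ((e -> t) -> (e -> t)); result t.
[arrived introduced]: arrived is (e -> e), introduced is e; result e.
[[arrived introduced] idea]: idea is (e -> (t -> e)), [arrived introduced] is e; result (t -> e).
[[clever old] [[arrived introduced] idea]]: [[arrived introduced] idea] is (t -> e), [clever old] is t; result e.

e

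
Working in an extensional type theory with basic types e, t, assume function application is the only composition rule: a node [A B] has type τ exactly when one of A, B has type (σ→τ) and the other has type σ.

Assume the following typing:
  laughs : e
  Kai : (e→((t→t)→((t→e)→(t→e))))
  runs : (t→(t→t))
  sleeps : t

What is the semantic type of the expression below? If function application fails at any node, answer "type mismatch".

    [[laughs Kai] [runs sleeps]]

[laughs Kai]: Kai is (e→((t→t)→((t→e)→(t→e)))), laughs is e; result ((t→t)→((t→e)→(t→e))).
[runs sleeps]: runs is (t→(t→t)), sleeps is t; result (t→t).
[[laughs Kai] [runs sleeps]]: [laughs Kai] is ((t→t)→((t→e)→(t→e))), [runs sleeps] is (t→t); result ((t→e)→(t→e)).

((t→e)→(t→e))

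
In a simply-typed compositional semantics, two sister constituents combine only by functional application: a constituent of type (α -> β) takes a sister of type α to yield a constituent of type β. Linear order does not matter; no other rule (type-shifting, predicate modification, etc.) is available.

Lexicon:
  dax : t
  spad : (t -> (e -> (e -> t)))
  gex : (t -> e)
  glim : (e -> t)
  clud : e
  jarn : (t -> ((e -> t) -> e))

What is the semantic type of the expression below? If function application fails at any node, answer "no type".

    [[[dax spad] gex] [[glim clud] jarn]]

no type

[dax spad]: (t -> (e -> (e -> t))) applied to t yields (e -> (e -> t)).
[[dax spad] gex]: (e -> (e -> t)) and (t -> e) cannot combine by function application — type clash.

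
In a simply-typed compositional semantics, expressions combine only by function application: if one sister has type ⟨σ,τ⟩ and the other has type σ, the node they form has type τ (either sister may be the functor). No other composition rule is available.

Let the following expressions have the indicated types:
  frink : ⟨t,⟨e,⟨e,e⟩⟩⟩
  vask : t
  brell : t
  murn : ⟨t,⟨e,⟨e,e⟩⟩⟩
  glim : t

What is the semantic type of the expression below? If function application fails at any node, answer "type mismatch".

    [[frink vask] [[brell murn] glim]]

type mismatch

[frink vask]: frink is ⟨t,⟨e,⟨e,e⟩⟩⟩, vask is t; result ⟨e,⟨e,e⟩⟩.
[brell murn]: murn is ⟨t,⟨e,⟨e,e⟩⟩⟩, brell is t; result ⟨e,⟨e,e⟩⟩.
[[brell murn] glim]: ⟨e,⟨e,e⟩⟩ with t — neither is a function whose domain matches the other; composition fails here.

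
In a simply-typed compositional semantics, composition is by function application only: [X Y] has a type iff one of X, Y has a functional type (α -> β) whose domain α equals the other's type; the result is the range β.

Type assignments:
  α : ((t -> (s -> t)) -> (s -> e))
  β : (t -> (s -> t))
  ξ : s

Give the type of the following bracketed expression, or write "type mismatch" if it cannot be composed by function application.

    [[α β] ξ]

e

[α β]: ((t -> (s -> t)) -> (s -> e)) applied to (t -> (s -> t)) yields (s -> e).
[[α β] ξ]: (s -> e) applied to s yields e.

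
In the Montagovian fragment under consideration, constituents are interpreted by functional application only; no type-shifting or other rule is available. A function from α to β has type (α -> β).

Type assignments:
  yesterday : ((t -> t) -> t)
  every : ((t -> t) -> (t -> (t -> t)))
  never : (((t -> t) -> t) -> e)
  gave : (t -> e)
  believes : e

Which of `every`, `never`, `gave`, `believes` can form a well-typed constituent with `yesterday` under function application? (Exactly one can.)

never

every : ((t -> t) -> (t -> (t -> t))) — does not combine with yesterday.
never — combines: never : (((t -> t) -> t) -> e) takes yesterday : ((t -> t) -> t) as argument, giving e.
gave : (t -> e) — does not combine with yesterday.
believes : e — does not combine with yesterday.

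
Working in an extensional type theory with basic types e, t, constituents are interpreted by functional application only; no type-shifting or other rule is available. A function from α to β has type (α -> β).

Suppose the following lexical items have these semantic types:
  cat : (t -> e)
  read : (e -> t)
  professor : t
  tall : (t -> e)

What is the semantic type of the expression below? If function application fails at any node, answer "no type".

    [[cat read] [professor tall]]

no type

[cat read]: (t -> e) and (e -> t) cannot combine by function application — type clash.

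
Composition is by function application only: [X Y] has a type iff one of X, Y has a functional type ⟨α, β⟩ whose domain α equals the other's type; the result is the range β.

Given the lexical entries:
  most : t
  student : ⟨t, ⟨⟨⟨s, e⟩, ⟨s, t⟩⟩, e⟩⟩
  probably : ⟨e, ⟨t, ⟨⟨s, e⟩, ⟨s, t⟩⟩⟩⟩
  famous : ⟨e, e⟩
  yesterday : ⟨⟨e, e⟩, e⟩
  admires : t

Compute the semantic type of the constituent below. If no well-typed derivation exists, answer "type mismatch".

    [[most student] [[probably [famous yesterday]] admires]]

At [most student], student : ⟨t, ⟨⟨⟨s, e⟩, ⟨s, t⟩⟩, e⟩⟩ takes most : t, giving ⟨⟨⟨s, e⟩, ⟨s, t⟩⟩, e⟩.
At [famous yesterday], yesterday : ⟨⟨e, e⟩, e⟩ takes famous : ⟨e, e⟩, giving e.
At [probably [famous yesterday]], probably : ⟨e, ⟨t, ⟨⟨s, e⟩, ⟨s, t⟩⟩⟩⟩ takes [famous yesterday] : e, giving ⟨t, ⟨⟨s, e⟩, ⟨s, t⟩⟩⟩.
At [[probably [famous yesterday]] admires], [probably [famous yesterday]] : ⟨t, ⟨⟨s, e⟩, ⟨s, t⟩⟩⟩ takes admires : t, giving ⟨⟨s, e⟩, ⟨s, t⟩⟩.
At [[most student] [[probably [famous yesterday]] admires]], [most student] : ⟨⟨⟨s, e⟩, ⟨s, t⟩⟩, e⟩ takes [[probably [famous yesterday]] admires] : ⟨⟨s, e⟩, ⟨s, t⟩⟩, giving e.

e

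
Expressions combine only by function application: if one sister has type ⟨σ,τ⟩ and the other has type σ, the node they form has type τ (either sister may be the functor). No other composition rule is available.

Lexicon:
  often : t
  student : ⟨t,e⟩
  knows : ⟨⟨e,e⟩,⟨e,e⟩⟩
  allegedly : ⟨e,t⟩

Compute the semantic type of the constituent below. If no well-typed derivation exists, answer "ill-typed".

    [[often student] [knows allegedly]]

ill-typed

At [often student], student : ⟨t,e⟩ takes often : t, giving e.
At [knows allegedly]: neither ⟨⟨e,e⟩,⟨e,e⟩⟩ nor ⟨e,t⟩ can take the other as argument; the node is ill-typed.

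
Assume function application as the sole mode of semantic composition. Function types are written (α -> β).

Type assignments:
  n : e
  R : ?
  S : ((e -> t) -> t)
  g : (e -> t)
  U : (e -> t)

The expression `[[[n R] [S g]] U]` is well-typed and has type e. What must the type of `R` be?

At [[[n R] [S g]] U] (required: e): U is (e -> t), which is not a function with range e; hence [[n R] [S g]] is the functor — type ((e -> t) -> e).
At [[n R] [S g]] (required: ((e -> t) -> e)): [S g] is t, which is not a function with range ((e -> t) -> e); hence [n R] is the functor — type (t -> ((e -> t) -> e)).
At [n R] (required: (t -> ((e -> t) -> e))): n is e, which is not a function with range (t -> ((e -> t) -> e)); hence R is the functor — type (e -> (t -> ((e -> t) -> e))).

(e -> (t -> ((e -> t) -> e)))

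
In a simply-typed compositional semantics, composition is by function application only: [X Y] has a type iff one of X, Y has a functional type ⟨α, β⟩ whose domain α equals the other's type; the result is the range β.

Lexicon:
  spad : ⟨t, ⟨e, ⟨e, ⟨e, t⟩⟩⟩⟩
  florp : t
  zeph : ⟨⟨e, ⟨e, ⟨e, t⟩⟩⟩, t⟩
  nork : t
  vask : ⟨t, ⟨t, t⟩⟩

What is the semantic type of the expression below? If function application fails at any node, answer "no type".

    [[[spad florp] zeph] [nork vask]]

[spad florp]: functor spad : ⟨t, ⟨e, ⟨e, ⟨e, t⟩⟩⟩⟩, argument florp : t; result ⟨e, ⟨e, ⟨e, t⟩⟩⟩.
[[spad florp] zeph]: functor zeph : ⟨⟨e, ⟨e, ⟨e, t⟩⟩⟩, t⟩, argument [spad florp] : ⟨e, ⟨e, ⟨e, t⟩⟩⟩; result t.
[nork vask]: functor vask : ⟨t, ⟨t, t⟩⟩, argument nork : t; result ⟨t, t⟩.
[[[spad florp] zeph] [nork vask]]: functor [nork vask] : ⟨t, t⟩, argument [[spad florp] zeph] : t; result t.

t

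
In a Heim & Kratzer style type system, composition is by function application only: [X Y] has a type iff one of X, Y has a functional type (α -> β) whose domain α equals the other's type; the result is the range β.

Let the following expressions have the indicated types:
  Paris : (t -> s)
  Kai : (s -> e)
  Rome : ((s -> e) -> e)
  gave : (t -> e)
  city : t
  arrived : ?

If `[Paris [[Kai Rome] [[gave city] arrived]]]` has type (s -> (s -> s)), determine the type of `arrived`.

At [Paris [[Kai Rome] [[gave city] arrived]]] (required: (s -> (s -> s))): Paris is (t -> s), which is not a function with range (s -> (s -> s)); hence [[Kai Rome] [[gave city] arrived]] is the functor — type ((t -> s) -> (s -> (s -> s))).
At [[Kai Rome] [[gave city] arrived]] (required: ((t -> s) -> (s -> (s -> s)))): [Kai Rome] is e, which is not a function with range ((t -> s) -> (s -> (s -> s))); hence [[gave city] arrived] is the functor — type (e -> ((t -> s) -> (s -> (s -> s)))).
At [[gave city] arrived] (required: (e -> ((t -> s) -> (s -> (s -> s))))): [gave city] is e, which is not a function with range (e -> ((t -> s) -> (s -> (s -> s)))); hence arrived is the functor — type (e -> (e -> ((t -> s) -> (s -> (s -> s))))).

(e -> (e -> ((t -> s) -> (s -> (s -> s)))))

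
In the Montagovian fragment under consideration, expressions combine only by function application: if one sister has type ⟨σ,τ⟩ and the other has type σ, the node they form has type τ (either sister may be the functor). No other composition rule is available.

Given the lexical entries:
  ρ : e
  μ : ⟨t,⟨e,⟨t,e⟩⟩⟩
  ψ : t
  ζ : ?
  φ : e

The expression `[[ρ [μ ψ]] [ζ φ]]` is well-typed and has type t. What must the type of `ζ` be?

At [[ρ [μ ψ]] [ζ φ]] (required: t): [ρ [μ ψ]] is ⟨t,e⟩, which is not a function with range t; hence [ζ φ] is the functor — type ⟨⟨t,e⟩,t⟩.
At [ζ φ] (required: ⟨⟨t,e⟩,t⟩): φ is e, which is not a function with range ⟨⟨t,e⟩,t⟩; hence ζ is the functor — type ⟨e,⟨⟨t,e⟩,t⟩⟩.

⟨e,⟨⟨t,e⟩,t⟩⟩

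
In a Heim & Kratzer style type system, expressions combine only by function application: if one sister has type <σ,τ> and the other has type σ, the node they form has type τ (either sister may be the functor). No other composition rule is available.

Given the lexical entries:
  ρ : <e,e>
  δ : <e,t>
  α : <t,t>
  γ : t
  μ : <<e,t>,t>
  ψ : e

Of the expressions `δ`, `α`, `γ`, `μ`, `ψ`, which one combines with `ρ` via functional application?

ψ

δ : <e,t> — no; ρ wants e, and δ wants e.
α : <t,t> — no; ρ wants e, and α wants t.
γ : t — no; ρ wants e, and γ wants nothing (atomic).
μ : <<e,t>,t> — no; ρ wants e, and μ wants <e,t>.
ψ — combines: ρ : <e,e> takes ψ : e as argument, giving e.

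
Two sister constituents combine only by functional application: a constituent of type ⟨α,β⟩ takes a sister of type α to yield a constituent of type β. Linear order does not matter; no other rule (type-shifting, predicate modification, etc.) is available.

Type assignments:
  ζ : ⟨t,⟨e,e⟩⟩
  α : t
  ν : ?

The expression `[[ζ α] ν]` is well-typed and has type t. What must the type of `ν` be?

⟨⟨e,e⟩,t⟩

At [[ζ α] ν] (required: t): [ζ α] is ⟨e,e⟩, which is not a function with range t; hence ν is the functor — type ⟨⟨e,e⟩,t⟩.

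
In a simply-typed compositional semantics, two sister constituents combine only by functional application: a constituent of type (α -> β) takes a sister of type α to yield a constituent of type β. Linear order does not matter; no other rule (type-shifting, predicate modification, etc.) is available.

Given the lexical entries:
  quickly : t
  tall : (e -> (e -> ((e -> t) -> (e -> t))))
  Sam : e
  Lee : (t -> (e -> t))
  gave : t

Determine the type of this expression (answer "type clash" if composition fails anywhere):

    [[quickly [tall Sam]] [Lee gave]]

type clash

At [tall Sam], tall : (e -> (e -> ((e -> t) -> (e -> t)))) takes Sam : e, giving (e -> ((e -> t) -> (e -> t))).
At [quickly [tall Sam]]: neither t nor (e -> ((e -> t) -> (e -> t))) can take the other as argument; the node is ill-typed.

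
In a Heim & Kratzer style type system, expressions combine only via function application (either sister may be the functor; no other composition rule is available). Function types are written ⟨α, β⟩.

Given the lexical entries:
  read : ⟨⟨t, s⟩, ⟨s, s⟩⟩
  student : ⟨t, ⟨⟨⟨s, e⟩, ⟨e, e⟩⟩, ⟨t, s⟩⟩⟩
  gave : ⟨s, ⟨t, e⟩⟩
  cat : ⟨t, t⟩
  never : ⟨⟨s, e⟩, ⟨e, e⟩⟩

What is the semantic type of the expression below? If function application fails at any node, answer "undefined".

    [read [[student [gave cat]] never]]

[gave cat]: ⟨s, ⟨t, e⟩⟩ and ⟨t, t⟩ cannot combine by function application — type clash.

undefined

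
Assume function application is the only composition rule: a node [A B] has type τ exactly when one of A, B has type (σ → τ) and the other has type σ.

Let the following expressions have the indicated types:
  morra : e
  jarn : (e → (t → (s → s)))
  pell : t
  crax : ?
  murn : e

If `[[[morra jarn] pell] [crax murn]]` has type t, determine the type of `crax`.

(e → ((s → s) → t))

For [[[morra jarn] pell] [crax murn]] to have type t with [[morra jarn] pell] of type (s → s), [crax murn] must be the function: [crax murn] : ((s → s) → t).
For [crax murn] to have type ((s → s) → t) with murn of type e, crax must be the function: crax : (e → ((s → s) → t)).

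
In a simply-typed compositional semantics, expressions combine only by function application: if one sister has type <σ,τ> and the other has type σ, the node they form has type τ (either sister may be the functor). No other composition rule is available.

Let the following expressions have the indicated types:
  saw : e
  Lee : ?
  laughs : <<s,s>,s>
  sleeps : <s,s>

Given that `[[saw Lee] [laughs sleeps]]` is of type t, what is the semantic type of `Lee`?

<e,<s,t>>

[[saw Lee] [laughs sleeps]] is required to be t. [laughs sleeps] : s cannot yield t as functor, so [saw Lee] : <s,t>.
[saw Lee] is required to be <s,t>. saw : e cannot yield <s,t> as functor, so Lee : <e,<s,t>>.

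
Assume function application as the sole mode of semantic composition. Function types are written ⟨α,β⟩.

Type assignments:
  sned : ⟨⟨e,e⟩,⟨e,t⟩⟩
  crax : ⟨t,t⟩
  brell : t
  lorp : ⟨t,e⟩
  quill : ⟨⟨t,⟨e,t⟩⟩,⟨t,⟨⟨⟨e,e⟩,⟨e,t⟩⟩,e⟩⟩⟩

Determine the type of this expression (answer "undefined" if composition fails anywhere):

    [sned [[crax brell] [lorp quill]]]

undefined

[crax brell]: functor crax : ⟨t,t⟩, argument brell : t; result t.
[lorp quill]: ⟨t,e⟩ with ⟨⟨t,⟨e,t⟩⟩,⟨t,⟨⟨⟨e,e⟩,⟨e,t⟩⟩,e⟩⟩⟩ — neither is a function whose domain matches the other; composition fails here.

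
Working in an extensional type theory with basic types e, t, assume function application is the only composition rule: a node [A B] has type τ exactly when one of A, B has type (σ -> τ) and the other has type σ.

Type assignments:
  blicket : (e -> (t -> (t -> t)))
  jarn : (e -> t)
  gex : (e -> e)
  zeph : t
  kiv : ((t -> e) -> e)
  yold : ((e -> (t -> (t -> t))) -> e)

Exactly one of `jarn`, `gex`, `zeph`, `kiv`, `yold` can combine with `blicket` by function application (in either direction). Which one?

yold

jarn : (e -> t) — does not combine with blicket.
gex : (e -> e) — does not combine with blicket.
zeph : t — does not combine with blicket.
kiv : ((t -> e) -> e) — does not combine with blicket.
yold — combines: yold : ((e -> (t -> (t -> t))) -> e) takes blicket : (e -> (t -> (t -> t))) as argument, giving e.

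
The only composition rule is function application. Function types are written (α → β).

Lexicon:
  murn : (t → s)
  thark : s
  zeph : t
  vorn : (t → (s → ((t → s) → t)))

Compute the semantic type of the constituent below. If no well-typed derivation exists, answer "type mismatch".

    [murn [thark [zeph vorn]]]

At [zeph vorn], vorn : (t → (s → ((t → s) → t))) takes zeph : t, giving (s → ((t → s) → t)).
At [thark [zeph vorn]], [zeph vorn] : (s → ((t → s) → t)) takes thark : s, giving ((t → s) → t).
At [murn [thark [zeph vorn]]], [thark [zeph vorn]] : ((t → s) → t) takes murn : (t → s), giving t.

t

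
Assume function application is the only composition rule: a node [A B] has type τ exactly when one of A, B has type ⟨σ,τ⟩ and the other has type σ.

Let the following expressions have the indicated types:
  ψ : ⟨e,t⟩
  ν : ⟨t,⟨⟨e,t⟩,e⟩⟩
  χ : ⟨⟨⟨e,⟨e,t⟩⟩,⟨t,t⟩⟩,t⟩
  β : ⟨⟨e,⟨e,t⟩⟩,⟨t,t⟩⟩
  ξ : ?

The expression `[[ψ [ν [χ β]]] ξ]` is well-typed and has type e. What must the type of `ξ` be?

⟨e,e⟩

At [[ψ [ν [χ β]]] ξ] (required: e): [ψ [ν [χ β]]] is e, which is not a function with range e; hence ξ is the functor — type ⟨e,e⟩.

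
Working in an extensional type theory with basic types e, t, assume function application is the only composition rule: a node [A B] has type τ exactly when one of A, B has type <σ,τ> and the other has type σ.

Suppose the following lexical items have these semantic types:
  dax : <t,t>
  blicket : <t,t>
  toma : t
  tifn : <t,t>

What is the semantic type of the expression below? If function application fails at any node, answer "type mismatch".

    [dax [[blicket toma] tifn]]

t

[blicket toma]: <t,t> applied to t yields t.
[[blicket toma] tifn]: <t,t> applied to t yields t.
[dax [[blicket toma] tifn]]: <t,t> applied to t yields t.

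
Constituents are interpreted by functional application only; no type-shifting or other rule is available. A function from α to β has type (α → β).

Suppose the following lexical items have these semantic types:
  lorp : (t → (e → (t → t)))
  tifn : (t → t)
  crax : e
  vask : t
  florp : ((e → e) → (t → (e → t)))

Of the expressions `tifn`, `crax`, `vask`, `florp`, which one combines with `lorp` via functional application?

vask

tifn : (t → t) — lorp needs t; tifn needs t; neither fits.
crax : e — lorp needs t; crax needs nothing (atomic); neither fits.
vask — combines: lorp : (t → (e → (t → t))) takes vask : t as argument, giving (e → (t → t)).
florp : ((e → e) → (t → (e → t))) — lorp needs t; florp needs (e → e); neither fits.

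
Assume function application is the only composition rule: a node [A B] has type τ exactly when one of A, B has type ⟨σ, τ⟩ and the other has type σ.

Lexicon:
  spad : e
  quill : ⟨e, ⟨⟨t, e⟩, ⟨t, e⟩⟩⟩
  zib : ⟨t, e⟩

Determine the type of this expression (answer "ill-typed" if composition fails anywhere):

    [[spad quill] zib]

⟨t, e⟩

[spad quill]: ⟨e, ⟨⟨t, e⟩, ⟨t, e⟩⟩⟩ applied to e yields ⟨⟨t, e⟩, ⟨t, e⟩⟩.
[[spad quill] zib]: ⟨⟨t, e⟩, ⟨t, e⟩⟩ applied to ⟨t, e⟩ yields ⟨t, e⟩.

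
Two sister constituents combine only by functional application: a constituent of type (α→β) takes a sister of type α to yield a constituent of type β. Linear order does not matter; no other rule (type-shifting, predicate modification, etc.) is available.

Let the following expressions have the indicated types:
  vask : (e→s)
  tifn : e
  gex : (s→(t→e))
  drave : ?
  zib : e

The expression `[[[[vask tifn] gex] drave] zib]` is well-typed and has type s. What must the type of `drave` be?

((t→e)→(e→s))

[[[[vask tifn] gex] drave] zib] must have type s. The sister zib has type e; that is not a function onto s, so [[[vask tifn] gex] drave] must be the functor, of type (e→s).
[[[vask tifn] gex] drave] must have type (e→s). The sister [[vask tifn] gex] has type (t→e); that is not a function onto (e→s), so drave must be the functor, of type ((t→e)→(e→s)).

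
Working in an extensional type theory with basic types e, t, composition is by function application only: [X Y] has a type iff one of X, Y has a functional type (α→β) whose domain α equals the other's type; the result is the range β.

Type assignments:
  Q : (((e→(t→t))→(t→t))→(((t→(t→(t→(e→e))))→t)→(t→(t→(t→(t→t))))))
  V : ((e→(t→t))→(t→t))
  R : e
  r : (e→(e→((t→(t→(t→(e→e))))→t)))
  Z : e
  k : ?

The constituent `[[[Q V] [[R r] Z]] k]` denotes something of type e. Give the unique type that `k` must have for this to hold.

((t→(t→(t→(t→t))))→e)

For [[[Q V] [[R r] Z]] k] to have type e with [[Q V] [[R r] Z]] of type (t→(t→(t→(t→t)))), k must be the function: k : ((t→(t→(t→(t→t))))→e).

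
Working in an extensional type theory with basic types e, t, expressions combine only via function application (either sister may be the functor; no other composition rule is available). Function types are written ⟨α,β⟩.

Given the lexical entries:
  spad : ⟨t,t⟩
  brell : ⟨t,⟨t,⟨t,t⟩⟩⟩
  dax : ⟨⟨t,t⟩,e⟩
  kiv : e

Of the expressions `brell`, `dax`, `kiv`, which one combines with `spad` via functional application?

brell : ⟨t,⟨t,⟨t,t⟩⟩⟩ — neither side's domain matches the other.
dax — combines: dax : ⟨⟨t,t⟩,e⟩ takes spad : ⟨t,t⟩ as argument, giving e.
kiv : e — neither side's domain matches the other.

dax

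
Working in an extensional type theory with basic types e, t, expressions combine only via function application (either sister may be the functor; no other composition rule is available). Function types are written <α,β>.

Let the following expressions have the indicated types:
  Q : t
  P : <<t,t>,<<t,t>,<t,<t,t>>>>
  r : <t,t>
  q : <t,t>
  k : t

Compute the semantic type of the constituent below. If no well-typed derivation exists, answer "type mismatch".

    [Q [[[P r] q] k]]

At [P r], P : <<t,t>,<<t,t>,<t,<t,t>>>> takes r : <t,t>, giving <<t,t>,<t,<t,t>>>.
At [[P r] q], [P r] : <<t,t>,<t,<t,t>>> takes q : <t,t>, giving <t,<t,t>>.
At [[[P r] q] k], [[P r] q] : <t,<t,t>> takes k : t, giving <t,t>.
At [Q [[[P r] q] k]], [[[P r] q] k] : <t,t> takes Q : t, giving t.

t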